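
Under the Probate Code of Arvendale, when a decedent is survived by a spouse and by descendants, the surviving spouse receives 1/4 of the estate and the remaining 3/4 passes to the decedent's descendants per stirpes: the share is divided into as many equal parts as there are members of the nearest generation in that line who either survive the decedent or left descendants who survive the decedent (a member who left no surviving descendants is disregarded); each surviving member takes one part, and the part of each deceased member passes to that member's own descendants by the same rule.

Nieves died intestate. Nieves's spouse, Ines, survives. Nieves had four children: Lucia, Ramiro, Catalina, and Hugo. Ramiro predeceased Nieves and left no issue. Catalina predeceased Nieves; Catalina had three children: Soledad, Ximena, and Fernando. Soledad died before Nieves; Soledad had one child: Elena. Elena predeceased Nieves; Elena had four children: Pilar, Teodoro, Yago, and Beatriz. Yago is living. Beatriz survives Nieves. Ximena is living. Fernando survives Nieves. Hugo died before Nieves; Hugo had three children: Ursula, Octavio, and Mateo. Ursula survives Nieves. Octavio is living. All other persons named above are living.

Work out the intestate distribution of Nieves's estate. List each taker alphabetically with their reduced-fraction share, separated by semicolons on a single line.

Ines, as surviving spouse, takes 1/4.
The remaining 3/4 passes to Nieves's descendants per stirpes.
Ramiro left no surviving issue, so that branch lapses and is disregarded.
The 3/4 is divided into 3 equal shares of 1/4 among Lucia, Catalina, Hugo.
Lucia is living and takes 1/4.
Catalina predeceased; the 1/4 allotted to Catalina's branch passes to Catalina's issue by representation.
The 1/4 is divided into 3 equal shares of 1/12 among Soledad, Ximena, Fernando.
Soledad predeceased; the 1/12 allotted to Soledad's branch passes to Soledad's issue by representation.
Elena's line is the sole branch at this level, so the full 1/12 passes to Elena's issue by representation.
The 1/12 is divided into 4 equal shares of 1/48 among Pilar, Teodoro, Yago, Beatriz.
Pilar is living and takes 1/48.
Teodoro is living and takes 1/48.
Yago is living and takes 1/48.
Beatriz is living and takes 1/48.
Ximena is living and takes 1/12.
Fernando is living and takes 1/12.
Hugo predeceased; the 1/4 allotted to Hugo's branch passes to Hugo's issue by representation.
The 1/4 is divided into 3 equal shares of 1/12 among Ursula, Octavio, Mateo.
Ursula is living and takes 1/12.
Octavio is living and takes 1/12.
Mateo is living and takes 1/12.

Beatriz 1/48; Fernando 1/12; Ines 1/4; Lucia 1/4; Mateo 1/12; Octavio 1/12; Pilar 1/48; Teodoro 1/48; Ursula 1/12; Ximena 1/12; Yago 1/48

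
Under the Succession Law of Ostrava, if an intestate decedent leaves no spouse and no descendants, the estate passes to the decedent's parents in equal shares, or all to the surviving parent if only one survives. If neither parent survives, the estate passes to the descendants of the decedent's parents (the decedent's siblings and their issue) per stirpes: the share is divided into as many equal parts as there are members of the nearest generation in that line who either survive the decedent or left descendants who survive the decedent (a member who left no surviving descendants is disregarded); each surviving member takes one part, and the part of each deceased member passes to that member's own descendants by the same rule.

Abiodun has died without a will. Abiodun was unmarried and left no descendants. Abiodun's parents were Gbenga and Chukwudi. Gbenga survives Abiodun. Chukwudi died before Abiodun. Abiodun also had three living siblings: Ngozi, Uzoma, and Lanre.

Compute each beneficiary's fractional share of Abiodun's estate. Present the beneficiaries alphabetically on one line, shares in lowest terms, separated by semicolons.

Gbenga 1

Only one parent, Gbenga, survives, so Gbenga takes the entire estate. The siblings take nothing because a surviving parent has priority.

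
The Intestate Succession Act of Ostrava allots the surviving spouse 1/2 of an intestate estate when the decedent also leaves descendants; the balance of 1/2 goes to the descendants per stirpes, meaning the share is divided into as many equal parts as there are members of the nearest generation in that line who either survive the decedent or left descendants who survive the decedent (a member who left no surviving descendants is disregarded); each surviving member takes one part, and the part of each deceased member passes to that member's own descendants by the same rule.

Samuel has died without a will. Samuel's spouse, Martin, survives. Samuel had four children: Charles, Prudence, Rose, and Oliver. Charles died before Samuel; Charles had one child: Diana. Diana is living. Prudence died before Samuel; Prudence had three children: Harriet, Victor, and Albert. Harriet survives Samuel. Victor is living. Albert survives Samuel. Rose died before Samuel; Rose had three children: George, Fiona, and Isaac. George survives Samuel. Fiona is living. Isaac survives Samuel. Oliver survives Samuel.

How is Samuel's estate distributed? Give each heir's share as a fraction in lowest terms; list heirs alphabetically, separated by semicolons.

Albert 1/24; Diana 1/8; Fiona 1/24; George 1/24; Harriet 1/24; Isaac 1/24; Martin 1/2; Oliver 1/8; Victor 1/24

Martin, as surviving spouse, takes 1/2.
The remaining 1/2 passes to Samuel's descendants per stirpes.
The 1/2 is divided into 4 equal shares of 1/8 among Charles, Prudence, Rose, Oliver.
Charles predeceased; the 1/8 allotted to Charles's branch passes to Charles's issue by representation.
Diana is the sole taker at this level and receives the full 1/8.
Prudence predeceased; the 1/8 allotted to Prudence's branch passes to Prudence's issue by representation.
The 1/8 is divided into 3 equal shares of 1/24 among Harriet, Victor, Albert.
Harriet is living and takes 1/24.
Victor is living and takes 1/24.
Albert is living and takes 1/24.
Rose predeceased; the 1/8 allotted to Rose's branch passes to Rose's issue by representation.
The 1/8 is divided into 3 equal shares of 1/24 among George, Fiona, Isaac.
George is living and takes 1/24.
Fiona is living and takes 1/24.
Isaac is living and takes 1/24.
Oliver is living and takes 1/8.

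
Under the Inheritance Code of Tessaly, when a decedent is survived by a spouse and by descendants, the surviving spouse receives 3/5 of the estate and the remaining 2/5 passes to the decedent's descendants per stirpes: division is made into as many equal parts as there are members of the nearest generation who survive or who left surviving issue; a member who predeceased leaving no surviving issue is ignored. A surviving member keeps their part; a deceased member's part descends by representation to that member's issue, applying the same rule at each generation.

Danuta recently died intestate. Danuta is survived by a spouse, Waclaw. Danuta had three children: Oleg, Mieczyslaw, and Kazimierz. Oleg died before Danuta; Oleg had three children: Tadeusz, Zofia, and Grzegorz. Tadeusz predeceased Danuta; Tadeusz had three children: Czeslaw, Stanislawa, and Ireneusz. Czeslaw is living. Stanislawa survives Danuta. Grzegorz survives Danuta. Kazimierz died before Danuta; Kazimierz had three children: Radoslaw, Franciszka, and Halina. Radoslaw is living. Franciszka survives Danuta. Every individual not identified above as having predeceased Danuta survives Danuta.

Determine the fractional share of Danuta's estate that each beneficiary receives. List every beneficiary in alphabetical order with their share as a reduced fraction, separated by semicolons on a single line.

Waclaw, as surviving spouse, takes 3/5.
The remaining 2/5 passes to Danuta's descendants per stirpes.
The 2/5 is divided into 3 equal shares of 2/15 among Oleg, Mieczyslaw, Kazimierz.
Oleg predeceased; the 2/15 allotted to Oleg's branch passes to Oleg's issue by representation.
The 2/15 is divided into 3 equal shares of 2/45 among Tadeusz, Zofia, Grzegorz.
Tadeusz predeceased; the 2/45 allotted to Tadeusz's branch passes to Tadeusz's issue by representation.
The 2/45 is divided into 3 equal shares of 2/135 among Czeslaw, Stanislawa, Ireneusz.
Czeslaw is living and takes 2/135.
Stanislawa is living and takes 2/135.
Ireneusz is living and takes 2/135.
Zofia is living and takes 2/45.
Grzegorz is living and takes 2/45.
Mieczyslaw is living and takes 2/15.
Kazimierz predeceased; the 2/15 allotted to Kazimierz's branch passes to Kazimierz's issue by representation.
The 2/15 is divided into 3 equal shares of 2/45 among Radoslaw, Franciszka, Halina.
Radoslaw is living and takes 2/45.
Franciszka is living and takes 2/45.
Halina is living and takes 2/45.

Czeslaw 2/135; Franciszka 2/45; Grzegorz 2/45; Halina 2/45; Ireneusz 2/135; Mieczyslaw 2/15; Radoslaw 2/45; Stanislawa 2/135; Waclaw 3/5; Zofia 2/45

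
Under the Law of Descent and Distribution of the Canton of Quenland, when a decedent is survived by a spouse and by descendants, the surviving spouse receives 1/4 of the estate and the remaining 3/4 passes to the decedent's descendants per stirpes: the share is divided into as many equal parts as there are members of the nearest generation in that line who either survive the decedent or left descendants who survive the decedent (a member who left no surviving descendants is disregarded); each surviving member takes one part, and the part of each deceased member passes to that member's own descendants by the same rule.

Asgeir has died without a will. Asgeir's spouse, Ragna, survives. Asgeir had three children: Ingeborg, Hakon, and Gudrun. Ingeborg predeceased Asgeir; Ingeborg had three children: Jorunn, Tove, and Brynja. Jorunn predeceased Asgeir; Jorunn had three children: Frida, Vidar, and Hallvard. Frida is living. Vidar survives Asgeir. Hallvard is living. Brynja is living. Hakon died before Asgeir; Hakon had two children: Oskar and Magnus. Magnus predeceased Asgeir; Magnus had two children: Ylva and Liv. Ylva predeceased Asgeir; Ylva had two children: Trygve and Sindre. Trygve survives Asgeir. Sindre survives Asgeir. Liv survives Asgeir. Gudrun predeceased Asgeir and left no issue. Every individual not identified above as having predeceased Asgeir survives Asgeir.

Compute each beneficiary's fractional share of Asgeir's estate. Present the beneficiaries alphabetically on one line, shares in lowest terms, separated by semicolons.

Ragna, as surviving spouse, takes 1/4.
The remaining 3/4 passes to Asgeir's descendants per stirpes.
Gudrun left no surviving issue, so that branch lapses and is disregarded.
The 3/4 is divided into 2 equal shares of 3/8 among Ingeborg, Hakon.
Ingeborg predeceased; the 3/8 allotted to Ingeborg's branch passes to Ingeborg's issue by representation.
The 3/8 is divided into 3 equal shares of 1/8 among Jorunn, Tove, Brynja.
Jorunn predeceased; the 1/8 allotted to Jorunn's branch passes to Jorunn's issue by representation.
The 1/8 is divided into 3 equal shares of 1/24 among Frida, Vidar, Hallvard.
Frida is living and takes 1/24.
Vidar is living and takes 1/24.
Hallvard is living and takes 1/24.
Tove is living and takes 1/8.
Brynja is living and takes 1/8.
Hakon predeceased; the 3/8 allotted to Hakon's branch passes to Hakon's issue by representation.
The 3/8 is divided into 2 equal shares of 3/16 among Oskar, Magnus.
Oskar is living and takes 3/16.
Magnus predeceased; the 3/16 allotted to Magnus's branch passes to Magnus's issue by representation.
The 3/16 is divided into 2 equal shares of 3/32 among Ylva, Liv.
Ylva predeceased; the 3/32 allotted to Ylva's branch passes to Ylva's issue by representation.
The 3/32 is divided into 2 equal shares of 3/64 among Trygve, Sindre.
Trygve is living and takes 3/64.
Sindre is living and takes 3/64.
Liv is living and takes 3/32.

Brynja 1/8; Frida 1/24; Hallvard 1/24; Liv 3/32; Oskar 3/16; Ragna 1/4; Sindre 3/64; Tove 1/8; Trygve 3/64; Vidar 1/24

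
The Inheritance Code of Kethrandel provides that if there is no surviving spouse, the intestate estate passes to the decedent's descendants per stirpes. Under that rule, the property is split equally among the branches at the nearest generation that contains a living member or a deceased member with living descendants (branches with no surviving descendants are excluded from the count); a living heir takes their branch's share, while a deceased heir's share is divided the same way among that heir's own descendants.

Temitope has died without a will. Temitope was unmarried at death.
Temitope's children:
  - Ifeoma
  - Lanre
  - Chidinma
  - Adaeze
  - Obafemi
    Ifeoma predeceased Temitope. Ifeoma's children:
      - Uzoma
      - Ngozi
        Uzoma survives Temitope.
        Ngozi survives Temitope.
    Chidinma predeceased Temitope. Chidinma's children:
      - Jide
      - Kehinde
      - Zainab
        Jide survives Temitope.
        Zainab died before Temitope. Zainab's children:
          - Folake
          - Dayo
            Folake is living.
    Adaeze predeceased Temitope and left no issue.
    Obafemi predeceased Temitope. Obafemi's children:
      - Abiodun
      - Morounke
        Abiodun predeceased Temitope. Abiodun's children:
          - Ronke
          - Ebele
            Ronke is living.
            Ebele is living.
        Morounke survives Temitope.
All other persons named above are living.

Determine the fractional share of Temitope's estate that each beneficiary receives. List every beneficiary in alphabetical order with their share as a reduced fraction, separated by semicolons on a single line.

Dayo 1/24; Ebele 1/16; Folake 1/24; Jide 1/12; Kehinde 1/12; Lanre 1/4; Morounke 1/8; Ngozi 1/8; Ronke 1/16; Uzoma 1/8

There is no surviving spouse, so the entire estate passes to Temitope's descendants per stirpes.
Adaeze left no surviving issue, so that branch lapses and is disregarded.
The estate is divided into 4 equal shares of 1/4 among Ifeoma, Lanre, Chidinma, Obafemi.
Ifeoma predeceased; the 1/4 allotted to Ifeoma's branch passes to Ifeoma's issue by representation.
The 1/4 is divided into 2 equal shares of 1/8 among Uzoma, Ngozi.
Uzoma is living and takes 1/8.
Ngozi is living and takes 1/8.
Lanre is living and takes 1/4.
Chidinma predeceased; the 1/4 allotted to Chidinma's branch passes to Chidinma's issue by representation.
The 1/4 is divided into 3 equal shares of 1/12 among Jide, Kehinde, Zainab.
Jide is living and takes 1/12.
Kehinde is living and takes 1/12.
Zainab predeceased; the 1/12 allotted to Zainab's branch passes to Zainab's issue by representation.
The 1/12 is divided into 2 equal shares of 1/24 among Folake, Dayo.
Folake is living and takes 1/24.
Dayo is living and takes 1/24.
Obafemi predeceased; the 1/4 allotted to Obafemi's branch passes to Obafemi's issue by representation.
The 1/4 is divided into 2 equal shares of 1/8 among Abiodun, Morounke.
Abiodun predeceased; the 1/8 allotted to Abiodun's branch passes to Abiodun's issue by representation.
The 1/8 is divided into 2 equal shares of 1/16 among Ronke, Ebele.
Ronke is living and takes 1/16.
Ebele is living and takes 1/16.
Morounke is living and takes 1/8.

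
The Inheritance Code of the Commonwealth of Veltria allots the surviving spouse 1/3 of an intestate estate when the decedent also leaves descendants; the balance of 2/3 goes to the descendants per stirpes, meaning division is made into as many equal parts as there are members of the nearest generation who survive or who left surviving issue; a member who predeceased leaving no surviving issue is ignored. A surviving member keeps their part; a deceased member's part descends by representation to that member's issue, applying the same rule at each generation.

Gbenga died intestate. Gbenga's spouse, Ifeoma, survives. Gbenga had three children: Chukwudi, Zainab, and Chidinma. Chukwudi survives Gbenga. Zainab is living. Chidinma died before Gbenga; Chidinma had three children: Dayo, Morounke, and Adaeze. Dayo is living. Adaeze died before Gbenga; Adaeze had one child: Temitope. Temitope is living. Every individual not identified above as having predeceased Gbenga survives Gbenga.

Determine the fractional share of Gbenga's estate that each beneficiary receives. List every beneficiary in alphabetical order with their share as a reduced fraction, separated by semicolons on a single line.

Ifeoma, as surviving spouse, takes 1/3.
The remaining 2/3 passes to Gbenga's descendants per stirpes.
The 2/3 is divided into 3 equal shares of 2/9 among Chukwudi, Zainab, Chidinma.
Chukwudi is living and takes 2/9.
Zainab is living and takes 2/9.
Chidinma predeceased; the 2/9 allotted to Chidinma's branch passes to Chidinma's issue by representation.
The 2/9 is divided into 3 equal shares of 2/27 among Dayo, Morounke, Adaeze.
Dayo is living and takes 2/27.
Morounke is living and takes 2/27.
Adaeze predeceased; the 2/27 allotted to Adaeze's branch passes to Adaeze's issue by representation.
Temitope is the sole taker at this level and receives the full 2/27.

Chukwudi 2/9; Dayo 2/27; Ifeoma 1/3; Morounke 2/27; Temitope 2/27; Zainab 2/9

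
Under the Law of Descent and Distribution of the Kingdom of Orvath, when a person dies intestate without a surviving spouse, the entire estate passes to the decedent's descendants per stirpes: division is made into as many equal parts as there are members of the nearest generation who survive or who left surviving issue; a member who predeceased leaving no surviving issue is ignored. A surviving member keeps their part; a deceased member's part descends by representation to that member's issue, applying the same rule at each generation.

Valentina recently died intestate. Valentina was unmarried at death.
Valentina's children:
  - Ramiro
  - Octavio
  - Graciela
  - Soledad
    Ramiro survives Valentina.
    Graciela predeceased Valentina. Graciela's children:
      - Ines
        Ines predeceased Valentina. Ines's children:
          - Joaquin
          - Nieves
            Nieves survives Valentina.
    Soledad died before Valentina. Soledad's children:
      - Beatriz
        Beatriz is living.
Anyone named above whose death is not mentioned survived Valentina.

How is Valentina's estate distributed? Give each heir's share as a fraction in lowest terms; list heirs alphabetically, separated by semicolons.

Beatriz 1/4; Joaquin 1/8; Nieves 1/8; Octavio 1/4; Ramiro 1/4

There is no surviving spouse, so the entire estate passes to Valentina's descendants per stirpes.
The estate is divided into 4 equal shares of 1/4 among Ramiro, Octavio, Graciela, Soledad.
Ramiro is living and takes 1/4.
Octavio is living and takes 1/4.
Graciela predeceased; the 1/4 allotted to Graciela's branch passes to Graciela's issue by representation.
Ines's line is the sole branch at this level, so the full 1/4 passes to Ines's issue by representation.
The 1/4 is divided into 2 equal shares of 1/8 among Joaquin, Nieves.
Joaquin is living and takes 1/8.
Nieves is living and takes 1/8.
Soledad predeceased; the 1/4 allotted to Soledad's branch passes to Soledad's issue by representation.
Beatriz is the sole taker at this level and receives the full 1/4.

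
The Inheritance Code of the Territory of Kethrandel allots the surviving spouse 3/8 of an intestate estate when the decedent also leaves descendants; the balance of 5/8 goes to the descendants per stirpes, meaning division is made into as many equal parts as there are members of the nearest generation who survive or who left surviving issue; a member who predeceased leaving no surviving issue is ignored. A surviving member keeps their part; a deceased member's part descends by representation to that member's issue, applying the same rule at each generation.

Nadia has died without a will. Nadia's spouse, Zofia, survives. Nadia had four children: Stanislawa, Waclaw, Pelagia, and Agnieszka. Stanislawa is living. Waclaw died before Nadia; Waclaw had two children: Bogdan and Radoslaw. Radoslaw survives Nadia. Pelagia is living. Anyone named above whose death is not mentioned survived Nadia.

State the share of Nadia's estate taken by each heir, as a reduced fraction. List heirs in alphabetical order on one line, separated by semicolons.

Zofia, as surviving spouse, takes 3/8.
The remaining 5/8 passes to Nadia's descendants per stirpes.
The 5/8 is divided into 4 equal shares of 5/32 among Stanislawa, Waclaw, Pelagia, Agnieszka.
Stanislawa is living and takes 5/32.
Waclaw predeceased; the 5/32 allotted to Waclaw's branch passes to Waclaw's issue by representation.
The 5/32 is divided into 2 equal shares of 5/64 among Bogdan, Radoslaw.
Bogdan is living and takes 5/64.
Radoslaw is living and takes 5/64.
Pelagia is living and takes 5/32.
Agnieszka is living and takes 5/32.

Agnieszka 5/32; Bogdan 5/64; Pelagia 5/32; Radoslaw 5/64; Stanislawa 5/32; Zofia 3/8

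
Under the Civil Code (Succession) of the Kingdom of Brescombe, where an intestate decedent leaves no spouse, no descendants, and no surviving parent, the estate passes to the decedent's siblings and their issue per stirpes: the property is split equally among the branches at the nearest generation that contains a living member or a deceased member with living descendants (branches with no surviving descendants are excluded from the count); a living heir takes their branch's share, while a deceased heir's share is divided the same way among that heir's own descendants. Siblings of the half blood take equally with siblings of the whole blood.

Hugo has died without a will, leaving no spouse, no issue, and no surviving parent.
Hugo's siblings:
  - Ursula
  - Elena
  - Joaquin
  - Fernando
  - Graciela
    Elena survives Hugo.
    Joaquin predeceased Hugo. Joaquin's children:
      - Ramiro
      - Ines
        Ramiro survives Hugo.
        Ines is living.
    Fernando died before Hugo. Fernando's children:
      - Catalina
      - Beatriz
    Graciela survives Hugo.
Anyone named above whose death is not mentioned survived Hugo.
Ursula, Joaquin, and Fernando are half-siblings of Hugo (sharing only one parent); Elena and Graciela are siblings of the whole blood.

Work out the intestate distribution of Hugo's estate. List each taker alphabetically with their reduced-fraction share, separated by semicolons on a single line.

No spouse, descendants, or parent survives, so the estate passes to Hugo's siblings per stirpes.
Half-blood and whole-blood siblings take equally under the stated rule.
The estate is divided into 5 equal shares of 1/5 among Ursula, Elena, Joaquin, Fernando, Graciela.
Ursula is living and takes 1/5.
Elena is living and takes 1/5.
Joaquin predeceased; the 1/5 allotted to Joaquin's branch passes to Joaquin's issue by representation.
The 1/5 is divided into 2 equal shares of 1/10 among Ramiro, Ines.
Ramiro is living and takes 1/10.
Ines is living and takes 1/10.
Fernando predeceased; the 1/5 allotted to Fernando's branch passes to Fernando's issue by representation.
The 1/5 is divided into 2 equal shares of 1/10 among Catalina, Beatriz.
Catalina is living and takes 1/10.
Beatriz is living and takes 1/10.
Graciela is living and takes 1/5.

Beatriz 1/10; Catalina 1/10; Elena 1/5; Graciela 1/5; Ines 1/10; Ramiro 1/10; Ursula 1/5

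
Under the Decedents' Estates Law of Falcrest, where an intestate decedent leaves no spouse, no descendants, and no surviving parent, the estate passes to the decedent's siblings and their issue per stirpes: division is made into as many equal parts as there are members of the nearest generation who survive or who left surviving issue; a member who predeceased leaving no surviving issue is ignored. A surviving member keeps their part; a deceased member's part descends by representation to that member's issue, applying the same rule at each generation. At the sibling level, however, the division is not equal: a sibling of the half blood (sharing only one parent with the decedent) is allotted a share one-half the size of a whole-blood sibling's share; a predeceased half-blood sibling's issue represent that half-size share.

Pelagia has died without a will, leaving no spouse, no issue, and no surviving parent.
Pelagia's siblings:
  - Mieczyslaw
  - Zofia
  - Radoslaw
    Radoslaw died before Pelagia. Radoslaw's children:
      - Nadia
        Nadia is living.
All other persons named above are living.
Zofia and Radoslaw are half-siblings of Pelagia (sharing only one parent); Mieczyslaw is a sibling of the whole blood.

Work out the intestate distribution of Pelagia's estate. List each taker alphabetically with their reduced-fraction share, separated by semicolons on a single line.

No spouse, descendants, or parent survives, so the estate passes to Pelagia's siblings per stirpes.
Half-blood siblings count for one-half the weight of whole-blood siblings at the initial division.
Dividing 1 in proportion to weights (total weight 2): Mieczyslaw (weight 1) → 1/2; Zofia (weight 1/2) → 1/4; Radoslaw (weight 1/2) → 1/4.
Mieczyslaw is living and takes 1/2.
Zofia is living and takes 1/4.
Radoslaw predeceased; the 1/4 allotted to Radoslaw's branch passes to Radoslaw's issue by representation.
Nadia is the sole taker at this level and receives the full 1/4.

Mieczyslaw 1/2; Nadia 1/4; Zofia 1/4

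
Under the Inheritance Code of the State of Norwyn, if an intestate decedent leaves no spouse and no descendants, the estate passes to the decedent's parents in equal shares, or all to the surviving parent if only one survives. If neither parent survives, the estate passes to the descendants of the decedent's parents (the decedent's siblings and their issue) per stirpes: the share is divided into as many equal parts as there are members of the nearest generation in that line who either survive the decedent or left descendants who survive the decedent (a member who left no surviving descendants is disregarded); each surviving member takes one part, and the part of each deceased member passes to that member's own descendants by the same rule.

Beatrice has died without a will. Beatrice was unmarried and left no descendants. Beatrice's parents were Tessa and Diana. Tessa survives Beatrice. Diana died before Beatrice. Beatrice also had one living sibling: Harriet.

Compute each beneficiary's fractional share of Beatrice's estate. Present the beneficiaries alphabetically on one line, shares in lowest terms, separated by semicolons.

Only one parent, Tessa, survives, so Tessa takes the entire estate. The siblings take nothing because a surviving parent has priority.

Tessa 1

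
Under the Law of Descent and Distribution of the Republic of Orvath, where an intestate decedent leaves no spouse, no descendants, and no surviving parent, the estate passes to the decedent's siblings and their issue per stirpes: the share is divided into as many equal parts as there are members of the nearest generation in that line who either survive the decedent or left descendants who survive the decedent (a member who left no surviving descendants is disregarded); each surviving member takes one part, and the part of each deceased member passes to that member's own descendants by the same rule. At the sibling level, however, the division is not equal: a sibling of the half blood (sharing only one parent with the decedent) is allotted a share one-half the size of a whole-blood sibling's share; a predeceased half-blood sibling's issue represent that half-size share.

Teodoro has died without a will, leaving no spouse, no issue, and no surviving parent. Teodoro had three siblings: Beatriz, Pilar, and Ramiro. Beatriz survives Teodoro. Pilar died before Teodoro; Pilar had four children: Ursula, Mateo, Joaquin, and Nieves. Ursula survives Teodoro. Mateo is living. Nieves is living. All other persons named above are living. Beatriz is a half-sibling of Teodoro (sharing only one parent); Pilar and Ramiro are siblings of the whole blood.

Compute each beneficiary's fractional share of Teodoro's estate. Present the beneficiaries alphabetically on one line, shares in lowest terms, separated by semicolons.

No spouse, descendants, or parent survives, so the estate passes to Teodoro's siblings per stirpes.
Half-blood siblings count for one-half the weight of whole-blood siblings at the initial division.
Dividing 1 in proportion to weights (total weight 5/2): Beatriz (weight 1/2) → 1/5; Pilar (weight 1) → 2/5; Ramiro (weight 1) → 2/5.
Beatriz is living and takes 1/5.
Pilar predeceased; the 2/5 allotted to Pilar's branch passes to Pilar's issue by representation.
The 2/5 is divided into 4 equal shares of 1/10 among Ursula, Mateo, Joaquin, Nieves.
Ursula is living and takes 1/10.
Mateo is living and takes 1/10.
Joaquin is living and takes 1/10.
Nieves is living and takes 1/10.
Ramiro is living and takes 2/5.

Beatriz 1/5; Joaquin 1/10; Mateo 1/10; Nieves 1/10; Ramiro 2/5; Ursula 1/10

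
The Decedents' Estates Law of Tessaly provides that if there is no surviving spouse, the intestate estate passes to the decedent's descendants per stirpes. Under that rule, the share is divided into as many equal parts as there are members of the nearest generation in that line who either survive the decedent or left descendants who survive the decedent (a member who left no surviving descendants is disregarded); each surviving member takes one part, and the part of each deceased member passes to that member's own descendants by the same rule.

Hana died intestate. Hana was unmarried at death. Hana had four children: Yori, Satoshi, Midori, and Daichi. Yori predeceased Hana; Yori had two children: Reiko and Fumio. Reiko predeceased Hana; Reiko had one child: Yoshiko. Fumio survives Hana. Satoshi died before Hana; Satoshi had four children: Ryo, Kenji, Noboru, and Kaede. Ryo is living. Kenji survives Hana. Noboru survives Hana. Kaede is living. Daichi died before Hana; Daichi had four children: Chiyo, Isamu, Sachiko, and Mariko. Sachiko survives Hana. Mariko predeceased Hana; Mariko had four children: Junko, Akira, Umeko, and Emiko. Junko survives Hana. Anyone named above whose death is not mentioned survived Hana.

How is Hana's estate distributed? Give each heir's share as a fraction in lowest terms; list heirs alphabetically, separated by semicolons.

Akira 1/64; Chiyo 1/16; Emiko 1/64; Fumio 1/8; Isamu 1/16; Junko 1/64; Kaede 1/16; Kenji 1/16; Midori 1/4; Noboru 1/16; Ryo 1/16; Sachiko 1/16; Umeko 1/64; Yoshiko 1/8

There is no surviving spouse, so the entire estate passes to Hana's descendants per stirpes.
The estate is divided into 4 equal shares of 1/4 among Yori, Satoshi, Midori, Daichi.
Yori predeceased; the 1/4 allotted to Yori's branch passes to Yori's issue by representation.
The 1/4 is divided into 2 equal shares of 1/8 among Reiko, Fumio.
Reiko predeceased; the 1/8 allotted to Reiko's branch passes to Reiko's issue by representation.
Yoshiko is the sole taker at this level and receives the full 1/8.
Fumio is living and takes 1/8.
Satoshi predeceased; the 1/4 allotted to Satoshi's branch passes to Satoshi's issue by representation.
The 1/4 is divided into 4 equal shares of 1/16 among Ryo, Kenji, Noboru, Kaede.
Ryo is living and takes 1/16.
Kenji is living and takes 1/16.
Noboru is living and takes 1/16.
Kaede is living and takes 1/16.
Midori is living and takes 1/4.
Daichi predeceased; the 1/4 allotted to Daichi's branch passes to Daichi's issue by representation.
The 1/4 is divided into 4 equal shares of 1/16 among Chiyo, Isamu, Sachiko, Mariko.
Chiyo is living and takes 1/16.
Isamu is living and takes 1/16.
Sachiko is living and takes 1/16.
Mariko predeceased; the 1/16 allotted to Mariko's branch passes to Mariko's issue by representation.
The 1/16 is divided into 4 equal shares of 1/64 among Junko, Akira, Umeko, Emiko.
Junko is living and takes 1/64.
Akira is living and takes 1/64.
Umeko is living and takes 1/64.
Emiko is living and takes 1/64.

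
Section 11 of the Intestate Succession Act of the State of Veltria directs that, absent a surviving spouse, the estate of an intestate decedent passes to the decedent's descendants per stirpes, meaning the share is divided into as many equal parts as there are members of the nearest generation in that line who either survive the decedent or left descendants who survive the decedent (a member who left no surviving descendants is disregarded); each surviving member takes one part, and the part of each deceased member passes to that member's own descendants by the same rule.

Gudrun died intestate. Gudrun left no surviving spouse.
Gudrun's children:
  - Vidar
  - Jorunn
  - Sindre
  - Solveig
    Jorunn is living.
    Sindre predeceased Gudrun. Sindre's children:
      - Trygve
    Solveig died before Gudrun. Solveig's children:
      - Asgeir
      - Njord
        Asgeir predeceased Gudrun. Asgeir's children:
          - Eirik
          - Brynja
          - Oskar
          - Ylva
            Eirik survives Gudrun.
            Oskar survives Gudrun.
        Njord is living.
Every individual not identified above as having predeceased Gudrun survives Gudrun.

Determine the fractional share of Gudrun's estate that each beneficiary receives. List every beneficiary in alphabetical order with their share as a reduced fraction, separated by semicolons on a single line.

There is no surviving spouse, so the entire estate passes to Gudrun's descendants per stirpes.
The estate is divided into 4 equal shares of 1/4 among Vidar, Jorunn, Sindre, Solveig.
Vidar is living and takes 1/4.
Jorunn is living and takes 1/4.
Sindre predeceased; the 1/4 allotted to Sindre's branch passes to Sindre's issue by representation.
Trygve is the sole taker at this level and receives the full 1/4.
Solveig predeceased; the 1/4 allotted to Solveig's branch passes to Solveig's issue by representation.
The 1/4 is divided into 2 equal shares of 1/8 among Asgeir, Njord.
Asgeir predeceased; the 1/8 allotted to Asgeir's branch passes to Asgeir's issue by representation.
The 1/8 is divided into 4 equal shares of 1/32 among Eirik, Brynja, Oskar, Ylva.
Eirik is living and takes 1/32.
Brynja is living and takes 1/32.
Oskar is living and takes 1/32.
Ylva is living and takes 1/32.
Njord is living and takes 1/8.

Brynja 1/32; Eirik 1/32; Jorunn 1/4; Njord 1/8; Oskar 1/32; Trygve 1/4; Vidar 1/4; Ylva 1/32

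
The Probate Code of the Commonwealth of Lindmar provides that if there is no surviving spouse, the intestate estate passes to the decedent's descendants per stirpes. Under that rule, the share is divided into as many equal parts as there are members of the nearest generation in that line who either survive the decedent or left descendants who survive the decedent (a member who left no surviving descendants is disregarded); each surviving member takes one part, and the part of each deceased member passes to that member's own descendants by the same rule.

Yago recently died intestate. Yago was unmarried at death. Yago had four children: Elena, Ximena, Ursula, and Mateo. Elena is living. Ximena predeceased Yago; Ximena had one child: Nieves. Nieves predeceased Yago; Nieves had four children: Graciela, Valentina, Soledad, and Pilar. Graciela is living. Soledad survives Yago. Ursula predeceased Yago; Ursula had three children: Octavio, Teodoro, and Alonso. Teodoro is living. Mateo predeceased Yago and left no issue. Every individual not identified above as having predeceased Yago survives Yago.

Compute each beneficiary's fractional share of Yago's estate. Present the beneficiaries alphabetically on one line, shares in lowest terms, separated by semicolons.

There is no surviving spouse, so the entire estate passes to Yago's descendants per stirpes.
Mateo left no surviving issue, so that branch lapses and is disregarded.
The estate is divided into 3 equal shares of 1/3 among Elena, Ximena, Ursula.
Elena is living and takes 1/3.
Ximena predeceased; the 1/3 allotted to Ximena's branch passes to Ximena's issue by representation.
Nieves's line is the sole branch at this level, so the full 1/3 passes to Nieves's issue by representation.
The 1/3 is divided into 4 equal shares of 1/12 among Graciela, Valentina, Soledad, Pilar.
Graciela is living and takes 1/12.
Valentina is living and takes 1/12.
Soledad is living and takes 1/12.
Pilar is living and takes 1/12.
Ursula predeceased; the 1/3 allotted to Ursula's branch passes to Ursula's issue by representation.
The 1/3 is divided into 3 equal shares of 1/9 among Octavio, Teodoro, Alonso.
Octavio is living and takes 1/9.
Teodoro is living and takes 1/9.
Alonso is living and takes 1/9.

Alonso 1/9; Elena 1/3; Graciela 1/12; Octavio 1/9; Pilar 1/12; Soledad 1/12; Teodoro 1/9; Valentina 1/12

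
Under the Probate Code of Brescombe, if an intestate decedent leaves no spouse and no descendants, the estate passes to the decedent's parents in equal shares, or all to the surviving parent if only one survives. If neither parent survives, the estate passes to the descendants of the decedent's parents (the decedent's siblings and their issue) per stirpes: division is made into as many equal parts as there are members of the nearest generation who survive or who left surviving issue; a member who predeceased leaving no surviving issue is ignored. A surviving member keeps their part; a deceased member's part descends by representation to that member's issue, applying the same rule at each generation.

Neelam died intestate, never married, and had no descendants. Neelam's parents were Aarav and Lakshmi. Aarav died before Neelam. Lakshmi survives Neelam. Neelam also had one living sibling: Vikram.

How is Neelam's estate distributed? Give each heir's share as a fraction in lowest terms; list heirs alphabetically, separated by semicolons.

Lakshmi 1

Only one parent, Lakshmi, survives, so Lakshmi takes the entire estate. The siblings take nothing because a surviving parent has priority.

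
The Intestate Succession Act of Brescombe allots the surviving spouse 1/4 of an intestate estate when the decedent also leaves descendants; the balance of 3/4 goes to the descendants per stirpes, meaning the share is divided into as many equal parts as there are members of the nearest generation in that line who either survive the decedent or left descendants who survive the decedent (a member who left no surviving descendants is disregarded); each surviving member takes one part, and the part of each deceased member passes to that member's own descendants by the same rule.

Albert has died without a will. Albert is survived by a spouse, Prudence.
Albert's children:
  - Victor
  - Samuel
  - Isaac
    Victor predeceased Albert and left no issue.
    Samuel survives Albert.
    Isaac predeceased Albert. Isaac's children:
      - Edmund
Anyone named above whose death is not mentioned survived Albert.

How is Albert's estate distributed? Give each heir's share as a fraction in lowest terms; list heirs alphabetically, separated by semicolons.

Edmund 3/8; Prudence 1/4; Samuel 3/8

Prudence, as surviving spouse, takes 1/4.
The remaining 3/4 passes to Albert's descendants per stirpes.
Victor left no surviving issue, so that branch lapses and is disregarded.
The 3/4 is divided into 2 equal shares of 3/8 among Samuel, Isaac.
Samuel is living and takes 3/8.
Isaac predeceased; the 3/8 allotted to Isaac's branch passes to Isaac's issue by representation.
Edmund is the sole taker at this level and receives the full 3/8.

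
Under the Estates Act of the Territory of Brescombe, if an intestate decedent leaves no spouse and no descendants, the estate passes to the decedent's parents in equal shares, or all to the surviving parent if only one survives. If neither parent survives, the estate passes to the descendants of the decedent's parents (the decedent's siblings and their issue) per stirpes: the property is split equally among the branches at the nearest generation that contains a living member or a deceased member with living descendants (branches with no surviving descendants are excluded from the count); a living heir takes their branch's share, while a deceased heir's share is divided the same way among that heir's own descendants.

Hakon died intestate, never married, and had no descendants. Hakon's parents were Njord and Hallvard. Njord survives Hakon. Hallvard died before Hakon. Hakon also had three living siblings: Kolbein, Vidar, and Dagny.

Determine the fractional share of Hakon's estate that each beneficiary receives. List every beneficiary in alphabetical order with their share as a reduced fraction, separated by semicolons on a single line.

Njord 1

Only one parent, Njord, survives, so Njord takes the entire estate. The siblings take nothing because a surviving parent has priority.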